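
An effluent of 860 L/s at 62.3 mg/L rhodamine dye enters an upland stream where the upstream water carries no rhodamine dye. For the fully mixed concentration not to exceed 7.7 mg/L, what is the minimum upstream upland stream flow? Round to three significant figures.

Set C_mix = 7.7: (Q·0 + 860.0·62.30) / (Q + 860.0) = 7.7
→ Q = 860.0·(62.30 − 7.7)/(7.7 − 0) = 6098 L/s.

6100 L/s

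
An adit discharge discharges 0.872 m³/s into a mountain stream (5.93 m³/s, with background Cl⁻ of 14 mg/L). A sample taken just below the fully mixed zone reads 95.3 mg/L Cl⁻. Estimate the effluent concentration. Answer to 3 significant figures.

Mass balance: 5.930·14.00 + 0.8720·Cₑ = 6.802·95.30
→ Cₑ = (6.802·95.30 − 5.930·14.00) / 0.8720 = 648.2 mg/L.

648 mg/L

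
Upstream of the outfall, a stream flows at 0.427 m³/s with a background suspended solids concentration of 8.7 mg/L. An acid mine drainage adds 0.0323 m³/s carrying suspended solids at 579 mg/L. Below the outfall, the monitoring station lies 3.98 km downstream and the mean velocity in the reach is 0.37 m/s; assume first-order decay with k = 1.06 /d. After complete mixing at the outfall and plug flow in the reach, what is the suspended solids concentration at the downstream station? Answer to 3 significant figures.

42.8 mg/L

Flow-weighted average: C = (0.4270·8.700 + 0.03230·579.0) / 0.4593 = 22.42/0.4593 = 48.81 mg/L.
Travel time t = 3.98·1000 / 0.37 = 10760 s = 2.988 h.
Decay over the reach: 48.81·exp(−kt) = 48.81·0.8764 = 42.77 mg/L.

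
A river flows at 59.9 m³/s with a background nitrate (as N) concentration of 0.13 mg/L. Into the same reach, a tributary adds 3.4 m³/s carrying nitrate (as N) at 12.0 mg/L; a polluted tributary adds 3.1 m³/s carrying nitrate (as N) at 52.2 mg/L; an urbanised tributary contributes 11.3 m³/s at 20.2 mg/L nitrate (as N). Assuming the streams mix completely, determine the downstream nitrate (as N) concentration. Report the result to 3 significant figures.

Flow-weighted average: C = (59.90·0.1300 + 3.400·12.00 + 3.100·52.20 + 11.30·20.20) / 77.70 = 438.7/77.70 = 5.646 mg/L.

5.65 mg/L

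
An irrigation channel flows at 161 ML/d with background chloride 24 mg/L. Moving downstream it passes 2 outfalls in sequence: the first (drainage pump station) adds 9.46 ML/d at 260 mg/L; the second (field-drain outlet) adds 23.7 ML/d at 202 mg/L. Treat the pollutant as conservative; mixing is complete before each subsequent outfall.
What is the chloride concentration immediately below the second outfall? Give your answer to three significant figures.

57.2 mg/L

Below outfall 1: Q → 170.5 ML/d, C = (161.0·24.00 + 9.460·260.0)/170.5 = 37.10 mg/L.
Below outfall 2: Q → 194.2 ML/d, C = (170.5·37.10 + 23.70·202.0)/194.2 = 57.23 mg/L.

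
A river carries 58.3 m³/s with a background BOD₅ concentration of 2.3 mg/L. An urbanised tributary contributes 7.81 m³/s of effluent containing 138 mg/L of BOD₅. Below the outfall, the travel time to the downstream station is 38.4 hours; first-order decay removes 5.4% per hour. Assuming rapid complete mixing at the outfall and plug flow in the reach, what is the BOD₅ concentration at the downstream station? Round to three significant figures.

2.17 mg/L

Conservation of mass: C = (58.30·2.300 + 7.810·138.0) / 66.11 = 1212/66.11 = 18.33 mg/L.
5.4%/h lost → k = −ln(1 − 0.054) = 0.05551 h⁻¹.
After decay, C = 18.33 × e^(−kt) = 18.33 × 0.1186 = 2.175 mg/L.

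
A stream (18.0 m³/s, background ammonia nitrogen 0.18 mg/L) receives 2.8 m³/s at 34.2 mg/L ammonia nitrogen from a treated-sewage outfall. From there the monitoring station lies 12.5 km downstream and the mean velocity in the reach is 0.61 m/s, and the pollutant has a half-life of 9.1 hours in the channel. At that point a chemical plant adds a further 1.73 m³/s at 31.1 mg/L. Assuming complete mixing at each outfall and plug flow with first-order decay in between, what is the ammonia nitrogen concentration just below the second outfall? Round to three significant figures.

5.24 mg/L

Conservation of mass: C = (18.00·0.1800 + 2.800·34.20) / 20.80 = 99.00/20.80 = 4.760 mg/L; combined flow 20.80 m³/s.
Travel time t = 12.5·1000 / 0.61 = 20490 s = 5.692 h.
Half-life 9.1 h → k = ln 2 / 9.1 = 0.07617 h⁻¹ = 1.828 d⁻¹.
After decay, C = 4.760 × e^(−kt) = 4.760 × 0.6482 = 3.085 mg/L.
Second outfall: C = (20.80·3.085 + 1.730·31.10)/22.53 = 5.236 mg/L.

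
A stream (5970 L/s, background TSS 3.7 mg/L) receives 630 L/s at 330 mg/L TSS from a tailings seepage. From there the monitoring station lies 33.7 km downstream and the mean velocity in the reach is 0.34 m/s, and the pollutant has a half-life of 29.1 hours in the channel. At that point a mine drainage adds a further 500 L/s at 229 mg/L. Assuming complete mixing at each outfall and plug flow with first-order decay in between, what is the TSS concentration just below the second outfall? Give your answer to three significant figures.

32.9 mg/L

After mixing, C = (5970·3.700 + 630.0·330.0) / 6600 = 230000/6600 = 34.85 mg/L; combined flow 6600 L/s.
Travel time t = 33.7·1000 / 0.34 = 99120 s = 27.53 h.
Half-life 29.1 h → k = ln 2 / 29.1 = 0.02382 h⁻¹ = 0.5717 d⁻¹.
Decay over the reach: 34.85·exp(−kt) = 34.85·0.5190 = 18.09 mg/L.
Second outfall: C = (6600·18.09 + 500.0·229.0)/7100 = 32.94 mg/L.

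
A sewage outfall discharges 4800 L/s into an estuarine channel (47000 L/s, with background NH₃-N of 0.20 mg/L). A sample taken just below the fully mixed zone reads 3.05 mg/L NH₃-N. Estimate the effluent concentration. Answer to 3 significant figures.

31.0 mg/L

Mass balance: 47000·0.2000 + 4800·Cₑ = 51800·3.050
→ Cₑ = (51800·3.050 − 47000·0.2000) / 4800 = 30.96 mg/L.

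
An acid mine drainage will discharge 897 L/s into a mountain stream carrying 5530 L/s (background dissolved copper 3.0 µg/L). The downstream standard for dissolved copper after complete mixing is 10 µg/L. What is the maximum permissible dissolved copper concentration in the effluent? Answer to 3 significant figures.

At the limit, (Qr·Cr + Qe·Cₑ)/(Qr + Qe) = 10:
Cₑ = (6427·10 − 5530·3.000) / 897.0 = 53.15 µg/L.

53.2 µg/L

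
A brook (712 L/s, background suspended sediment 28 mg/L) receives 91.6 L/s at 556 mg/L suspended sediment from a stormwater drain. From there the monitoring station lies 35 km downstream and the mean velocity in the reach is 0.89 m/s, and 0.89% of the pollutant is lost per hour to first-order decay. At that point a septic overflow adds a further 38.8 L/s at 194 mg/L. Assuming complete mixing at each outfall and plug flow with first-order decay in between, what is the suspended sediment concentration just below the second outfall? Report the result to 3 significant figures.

85.2 mg/L

After mixing, C = (712.0·28.00 + 91.60·556.0) / 803.6 = 70870/803.6 = 88.19 mg/L; combined flow 803.6 L/s.
Travel time t = 35·1000 / 0.89 = 39330 s = 10.92 h.
0.89%/h lost → k = −ln(1 − 0.0089) = 0.008940 h⁻¹.
Applying C = C₀e^(−kt): 88.19 × 0.9070 = 79.98 mg/L.
Second outfall: C = (803.6·79.98 + 38.80·194.0)/842.4 = 85.23 mg/L.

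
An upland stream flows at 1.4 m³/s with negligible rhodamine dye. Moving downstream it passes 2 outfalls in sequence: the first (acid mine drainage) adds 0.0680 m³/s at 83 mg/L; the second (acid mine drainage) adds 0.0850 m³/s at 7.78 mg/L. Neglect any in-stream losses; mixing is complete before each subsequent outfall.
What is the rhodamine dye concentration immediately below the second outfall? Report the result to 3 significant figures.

Outfall 1: combined Q = 1.468 m³/s; C = (1.400·0 + 0.06800·83.00)/1.468 = 3.845 mg/L.
Outfall 2: combined Q = 1.553 m³/s; C = (1.468·3.845 + 0.08500·7.780)/1.553 = 4.060 mg/L.

4.06 mg/L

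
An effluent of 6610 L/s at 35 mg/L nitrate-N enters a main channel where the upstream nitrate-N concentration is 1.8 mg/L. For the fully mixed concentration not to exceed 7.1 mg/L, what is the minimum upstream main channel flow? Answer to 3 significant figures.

Set C_mix = 7.1: (Q·1.800 + 6610·35.00) / (Q + 6610) = 7.1
→ Q = 6610·(35.00 − 7.1)/(7.1 − 1.800) = 34800 L/s.

34800 L/s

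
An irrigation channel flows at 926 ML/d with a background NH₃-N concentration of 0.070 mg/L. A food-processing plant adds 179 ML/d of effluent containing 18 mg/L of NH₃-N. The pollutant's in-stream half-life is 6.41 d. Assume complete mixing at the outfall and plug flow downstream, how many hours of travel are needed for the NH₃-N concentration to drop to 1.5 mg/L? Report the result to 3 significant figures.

152 h

Flow-weighted average: C = (926.0·0.07000 + 179.0·18.00) / 1105 = 3287/1105 = 2.974 mg/L.
Half-life 6.41 d → k = ln 2 / 6.41 = 0.1081 d⁻¹.
2.974·exp(−k·t) = 1.5 → t = ln(2.974/1.5)/k = 547000 s = 151.9 h.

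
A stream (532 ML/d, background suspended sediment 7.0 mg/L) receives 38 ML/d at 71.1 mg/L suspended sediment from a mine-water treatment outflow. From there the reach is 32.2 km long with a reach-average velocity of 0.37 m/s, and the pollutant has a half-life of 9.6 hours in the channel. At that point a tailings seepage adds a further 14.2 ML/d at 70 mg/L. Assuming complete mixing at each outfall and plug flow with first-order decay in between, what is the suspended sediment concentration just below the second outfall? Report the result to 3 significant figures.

Mass balance: C = (532.0·7.000 + 38.00·71.10) / 570.0 = 6426/570.0 = 11.27 mg/L; combined flow 570.0 ML/d.
Travel time t = 32.2·1000 / 0.37 = 87030 s = 24.17 h.
Half-life 9.6 h → k = ln 2 / 9.6 = 0.07220 h⁻¹ = 1.733 d⁻¹.
Applying C = C₀e^(−kt): 11.27 × 0.1746 = 1.968 mg/L.
Second outfall: C = (570.0·1.968 + 14.20·70.00)/584.2 = 3.622 mg/L.

3.62 mg/L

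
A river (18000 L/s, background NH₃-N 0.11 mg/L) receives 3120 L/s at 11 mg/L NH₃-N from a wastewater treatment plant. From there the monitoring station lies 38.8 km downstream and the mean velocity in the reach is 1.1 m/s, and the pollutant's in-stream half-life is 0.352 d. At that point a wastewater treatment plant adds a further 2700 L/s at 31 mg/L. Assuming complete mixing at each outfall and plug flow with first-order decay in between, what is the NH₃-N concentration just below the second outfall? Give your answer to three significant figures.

4.20 mg/L

Flow-weighted average: C = (18000·0.1100 + 3120·11.00) / 21120 = 36300/21120 = 1.719 mg/L; combined flow 21120 L/s.
Travel time t = 38.8·1000 / 1.1 = 35270 s = 9.798 h.
Half-life 0.352 d → k = ln 2 / 0.352 = 1.969 d⁻¹.
After decay, C = 1.719 × e^(−kt) = 1.719 × 0.4476 = 0.7693 mg/L.
At the second outfall, C = (21120·0.7693 + 2700·31.00) / (21120 + 2700) = 4.196 mg/L.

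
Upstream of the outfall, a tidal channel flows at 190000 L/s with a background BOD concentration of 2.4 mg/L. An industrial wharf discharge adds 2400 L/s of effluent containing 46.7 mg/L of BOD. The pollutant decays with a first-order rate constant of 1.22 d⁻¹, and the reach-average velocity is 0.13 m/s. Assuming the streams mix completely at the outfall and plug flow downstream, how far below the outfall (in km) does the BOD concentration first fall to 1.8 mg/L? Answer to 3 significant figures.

Conservation of mass: C = (190000·2.400 + 2400·46.70) / 192400 = 568100/192400 = 2.953 mg/L.
Set 2.953·exp(−k·t) = 1.8 → t = ln(2.953/1.8)/k = 35050 s = 9.736 h.
Distance = v·t = 0.13·35050 = 4556 m = 4.556 km.

4.56 km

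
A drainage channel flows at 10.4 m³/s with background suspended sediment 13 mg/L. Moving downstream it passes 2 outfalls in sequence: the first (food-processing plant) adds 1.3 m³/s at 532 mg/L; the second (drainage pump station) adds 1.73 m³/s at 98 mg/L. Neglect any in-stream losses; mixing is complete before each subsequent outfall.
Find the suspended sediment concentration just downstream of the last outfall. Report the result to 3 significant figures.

74.2 mg/L

Outfall 1: combined Q = 11.70 m³/s; C = (10.40·13.00 + 1.300·532.0)/11.70 = 70.67 mg/L.
Outfall 2: combined Q = 13.43 m³/s; C = (11.70·70.67 + 1.730·98.00)/13.43 = 74.19 mg/L.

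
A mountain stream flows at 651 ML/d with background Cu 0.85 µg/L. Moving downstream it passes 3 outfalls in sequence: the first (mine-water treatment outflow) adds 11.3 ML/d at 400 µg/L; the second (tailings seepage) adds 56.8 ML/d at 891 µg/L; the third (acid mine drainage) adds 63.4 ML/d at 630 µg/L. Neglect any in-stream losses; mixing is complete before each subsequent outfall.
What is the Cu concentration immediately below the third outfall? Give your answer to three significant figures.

122 µg/L

After outfall 1: Q = 651.0 + 11.30 = 662.3 ML/d; C = (651.0·0.8500 + 11.30·400.0)/662.3 = 7.660 µg/L.
After outfall 2: Q = 662.3 + 56.80 = 719.1 ML/d; C = (662.3·7.660 + 56.80·891.0)/719.1 = 77.43 µg/L.
After outfall 3: Q = 719.1 + 63.40 = 782.5 ML/d; C = (719.1·77.43 + 63.40·630.0)/782.5 = 122.2 µg/L.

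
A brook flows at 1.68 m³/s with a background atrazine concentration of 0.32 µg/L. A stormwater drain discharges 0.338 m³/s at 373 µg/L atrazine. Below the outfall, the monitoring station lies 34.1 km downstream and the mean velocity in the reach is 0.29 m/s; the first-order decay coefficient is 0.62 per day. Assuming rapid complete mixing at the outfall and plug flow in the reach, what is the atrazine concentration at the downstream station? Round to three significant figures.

27.0 µg/L

Mass balance: C = (1.680·0.3200 + 0.3380·373.0) / 2.018 = 126.6/2.018 = 62.74 µg/L.
Travel time t = 34.1·1000 / 0.29 = 117600 s = 32.66 h.
Decay over the reach: 62.74·exp(−kt) = 62.74·0.4301 = 26.98 µg/L.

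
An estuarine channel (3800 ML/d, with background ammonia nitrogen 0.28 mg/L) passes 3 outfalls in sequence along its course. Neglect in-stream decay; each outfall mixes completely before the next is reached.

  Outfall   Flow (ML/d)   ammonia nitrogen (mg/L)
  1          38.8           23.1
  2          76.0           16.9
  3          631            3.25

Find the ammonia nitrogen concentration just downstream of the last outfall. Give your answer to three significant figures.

After outfall 1: Q = 3800 + 38.80 = 3839 ML/d; C = (3800·0.2800 + 38.80·23.10)/3839 = 0.5106 mg/L.
After outfall 2: Q = 3839 + 76.00 = 3915 ML/d; C = (3839·0.5106 + 76.00·16.90)/3915 = 0.8288 mg/L.
After outfall 3: Q = 3915 + 631.0 = 4546 ML/d; C = (3915·0.8288 + 631.0·3.250)/4546 = 1.165 mg/L.

1.16 mg/L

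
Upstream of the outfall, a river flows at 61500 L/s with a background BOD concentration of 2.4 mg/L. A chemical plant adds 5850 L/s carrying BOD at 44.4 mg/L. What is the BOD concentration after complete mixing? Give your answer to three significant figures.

6.05 mg/L

Mass balance: C = (61500·2.400 + 5850·44.40) / 67350 = 407300/67350 = 6.048 mg/L.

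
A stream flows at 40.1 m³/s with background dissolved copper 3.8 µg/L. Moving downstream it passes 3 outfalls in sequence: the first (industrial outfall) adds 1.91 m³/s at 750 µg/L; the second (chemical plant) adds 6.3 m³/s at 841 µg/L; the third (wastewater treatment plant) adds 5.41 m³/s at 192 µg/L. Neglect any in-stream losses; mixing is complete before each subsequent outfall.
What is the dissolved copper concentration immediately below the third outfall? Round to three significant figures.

Outfall 1: combined Q = 42.01 m³/s; C = (40.10·3.800 + 1.910·750.0)/42.01 = 37.73 µg/L.
Outfall 2: combined Q = 48.31 m³/s; C = (42.01·37.73 + 6.300·841.0)/48.31 = 142.5 µg/L.
Outfall 3: combined Q = 53.72 m³/s; C = (48.31·142.5 + 5.410·192.0)/53.72 = 147.5 µg/L.

147 µg/L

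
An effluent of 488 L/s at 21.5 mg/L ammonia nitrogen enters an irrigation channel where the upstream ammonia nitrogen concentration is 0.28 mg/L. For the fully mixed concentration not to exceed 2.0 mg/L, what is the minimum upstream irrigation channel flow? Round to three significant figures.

5530 L/s

Set C_mix = 2.0: (Q·0.2800 + 488.0·21.50) / (Q + 488.0) = 2.0
→ Q = 488.0·(21.50 − 2.0)/(2.0 − 0.2800) = 5533 L/s.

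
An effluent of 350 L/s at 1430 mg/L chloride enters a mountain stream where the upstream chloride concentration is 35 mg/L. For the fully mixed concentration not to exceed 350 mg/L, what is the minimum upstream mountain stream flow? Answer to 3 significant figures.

Set C_mix = 350: (Q·35.00 + 350.0·1430) / (Q + 350.0) = 350
→ Q = 350.0·(1430 − 350)/(350 − 35.00) = 1200 L/s.

1200 L/s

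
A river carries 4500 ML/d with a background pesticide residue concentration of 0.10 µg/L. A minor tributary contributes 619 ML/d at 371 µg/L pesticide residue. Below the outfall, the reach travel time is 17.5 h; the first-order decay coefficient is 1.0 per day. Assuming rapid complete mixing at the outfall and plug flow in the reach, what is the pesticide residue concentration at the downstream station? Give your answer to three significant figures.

21.7 µg/L

Mass balance: C = (4500·0.1000 + 619.0·371.0) / 5119 = 230100/5119 = 44.95 µg/L.
First-order decay: C = 44.95·exp(−k·t) = 44.95·0.4823 = 21.68 µg/L.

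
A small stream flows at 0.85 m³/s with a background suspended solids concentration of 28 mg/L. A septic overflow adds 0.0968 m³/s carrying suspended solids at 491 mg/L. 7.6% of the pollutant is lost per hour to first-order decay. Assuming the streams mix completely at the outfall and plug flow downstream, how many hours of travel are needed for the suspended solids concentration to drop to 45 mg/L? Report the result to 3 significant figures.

Mixed concentration C = ΣQC/ΣQ = (0.8500·28.00 + 0.09680·491.0) / 0.9468 = 71.33/0.9468 = 75.34 mg/L.
7.6%/h lost → k = −ln(1 − 0.076) = 0.07904 h⁻¹.
75.34·exp(−k·t) = 45 → t = ln(75.34/45)/k = 23470 s = 6.519 h.

6.52 h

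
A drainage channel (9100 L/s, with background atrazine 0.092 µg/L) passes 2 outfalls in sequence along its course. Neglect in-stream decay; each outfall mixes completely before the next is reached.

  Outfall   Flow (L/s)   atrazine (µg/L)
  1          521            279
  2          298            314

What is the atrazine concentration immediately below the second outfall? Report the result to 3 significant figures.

24.2 µg/L

After outfall 1: Q = 9100 + 521.0 = 9621 L/s; C = (9100·0.09200 + 521.0·279.0)/9621 = 15.20 µg/L.
After outfall 2: Q = 9621 + 298.0 = 9919 L/s; C = (9621·15.20 + 298.0·314.0)/9919 = 24.17 µg/L.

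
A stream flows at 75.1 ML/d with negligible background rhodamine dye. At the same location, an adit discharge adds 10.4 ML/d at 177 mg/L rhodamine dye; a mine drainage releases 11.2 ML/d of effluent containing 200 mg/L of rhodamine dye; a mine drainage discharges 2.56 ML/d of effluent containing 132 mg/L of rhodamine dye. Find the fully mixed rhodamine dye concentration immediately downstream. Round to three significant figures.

44.5 mg/L

After mixing, C = (75.10·0 + 10.40·177.0 + 11.20·200.0 + 2.560·132.0) / 99.26 = 4419/99.26 = 44.52 mg/L.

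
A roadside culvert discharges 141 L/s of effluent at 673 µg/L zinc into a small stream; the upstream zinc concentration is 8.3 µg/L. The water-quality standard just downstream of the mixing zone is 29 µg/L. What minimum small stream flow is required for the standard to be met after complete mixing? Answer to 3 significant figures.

4390 L/s

Set C_mix = 29: (Q·8.300 + 141.0·673.0) / (Q + 141.0) = 29
→ Q = 141.0·(673.0 − 29)/(29 − 8.300) = 4387 L/s.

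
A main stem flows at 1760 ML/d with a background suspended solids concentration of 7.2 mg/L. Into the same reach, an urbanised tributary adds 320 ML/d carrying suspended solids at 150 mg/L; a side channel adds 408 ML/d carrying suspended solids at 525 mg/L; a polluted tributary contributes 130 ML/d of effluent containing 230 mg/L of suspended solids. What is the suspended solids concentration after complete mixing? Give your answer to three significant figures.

116 mg/L

After mixing, C = (1760·7.200 + 320.0·150.0 + 408.0·525.0 + 130.0·230.0) / 2618 = 304800/2618 = 116.4 mg/L.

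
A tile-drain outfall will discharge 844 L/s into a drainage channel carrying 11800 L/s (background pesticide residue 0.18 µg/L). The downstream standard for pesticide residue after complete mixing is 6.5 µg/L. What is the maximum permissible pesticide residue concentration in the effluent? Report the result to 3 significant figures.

At the limit, (Qr·Cr + Qe·Cₑ)/(Qr + Qe) = 6.5:
Cₑ = (12640·6.5 − 11800·0.1800) / 844.0 = 94.86 µg/L.

94.9 µg/L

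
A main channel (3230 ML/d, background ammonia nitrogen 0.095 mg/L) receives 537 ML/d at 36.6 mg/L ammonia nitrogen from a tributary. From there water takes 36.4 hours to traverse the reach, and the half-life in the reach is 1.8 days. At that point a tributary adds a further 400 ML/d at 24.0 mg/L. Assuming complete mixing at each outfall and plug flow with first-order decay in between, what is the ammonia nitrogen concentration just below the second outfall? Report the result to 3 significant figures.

Mass balance: C = (3230·0.09500 + 537.0·36.60) / 3767 = 19960/3767 = 5.299 mg/L; combined flow 3767 ML/d.
Half-life 1.8 d → k = ln 2 / 1.8 = 0.3851 d⁻¹.
Decay over the reach: 5.299·exp(−kt) = 5.299·0.5576 = 2.955 mg/L.
At the second outfall, C = (3767·2.955 + 400.0·24.00) / (3767 + 400.0) = 4.975 mg/L.

4.98 mg/L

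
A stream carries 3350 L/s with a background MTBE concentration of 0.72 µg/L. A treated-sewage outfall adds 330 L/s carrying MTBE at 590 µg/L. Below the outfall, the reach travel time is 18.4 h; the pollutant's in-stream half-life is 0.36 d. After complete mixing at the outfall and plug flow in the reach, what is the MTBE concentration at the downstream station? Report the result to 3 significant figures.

After mixing, C = (3350·0.7200 + 330.0·590.0) / 3680 = 197100/3680 = 53.56 µg/L.
Half-life 0.36 d → k = ln 2 / 0.36 = 1.925 d⁻¹.
After decay, C = 53.56 × e^(−kt) = 53.56 × 0.2285 = 12.24 µg/L.

12.2 µg/L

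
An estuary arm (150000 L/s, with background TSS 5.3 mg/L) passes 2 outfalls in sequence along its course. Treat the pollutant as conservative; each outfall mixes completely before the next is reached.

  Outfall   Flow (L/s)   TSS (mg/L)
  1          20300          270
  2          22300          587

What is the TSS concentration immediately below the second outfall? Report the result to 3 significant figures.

After outfall 1: Q = 150000 + 20300 = 170300 L/s; C = (150000·5.300 + 20300·270.0)/170300 = 36.85 mg/L.
After outfall 2: Q = 170300 + 22300 = 192600 L/s; C = (170300·36.85 + 22300·587.0)/192600 = 100.6 mg/L.

101 mg/L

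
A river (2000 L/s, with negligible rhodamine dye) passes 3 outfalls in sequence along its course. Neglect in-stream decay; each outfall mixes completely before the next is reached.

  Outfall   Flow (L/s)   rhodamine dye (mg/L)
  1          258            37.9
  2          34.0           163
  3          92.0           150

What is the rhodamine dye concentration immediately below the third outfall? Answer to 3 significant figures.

12.2 mg/L

Below outfall 1: Q → 2258 L/s, C = (2000·0 + 258.0·37.90)/2258 = 4.330 mg/L.
Below outfall 2: Q → 2292 L/s, C = (2258·4.330 + 34.00·163.0)/2292 = 6.684 mg/L.
Below outfall 3: Q → 2384 L/s, C = (2292·6.684 + 92.00·150.0)/2384 = 12.21 mg/L.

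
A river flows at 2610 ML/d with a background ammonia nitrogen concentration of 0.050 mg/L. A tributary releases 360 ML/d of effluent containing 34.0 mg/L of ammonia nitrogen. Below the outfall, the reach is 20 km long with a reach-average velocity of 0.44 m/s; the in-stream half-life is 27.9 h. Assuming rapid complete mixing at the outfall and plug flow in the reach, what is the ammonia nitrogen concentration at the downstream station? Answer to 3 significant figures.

3.04 mg/L

Mass balance: C = (2610·0.05000 + 360.0·34.00) / 2970 = 12370/2970 = 4.165 mg/L.
Travel time t = 20·1000 / 0.44 = 45450 s = 12.63 h.
Half-life 27.9 h → k = ln 2 / 27.9 = 0.02484 h⁻¹ = 0.5963 d⁻¹.
Applying C = C₀e^(−kt): 4.165 × 0.7307 = 3.044 mg/L.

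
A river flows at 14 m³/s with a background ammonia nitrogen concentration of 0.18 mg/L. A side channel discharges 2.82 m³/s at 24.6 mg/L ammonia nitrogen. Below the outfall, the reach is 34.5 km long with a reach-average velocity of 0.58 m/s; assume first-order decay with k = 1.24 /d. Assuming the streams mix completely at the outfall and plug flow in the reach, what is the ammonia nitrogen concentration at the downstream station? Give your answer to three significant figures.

1.82 mg/L

Mixed concentration C = ΣQC/ΣQ = (14.00·0.1800 + 2.820·24.60) / 16.82 = 71.89/16.82 = 4.274 mg/L.
Travel time t = 34.5·1000 / 0.58 = 59480 s = 16.52 h.
First-order decay: C = 4.274·exp(−k·t) = 4.274·0.4258 = 1.820 mg/L.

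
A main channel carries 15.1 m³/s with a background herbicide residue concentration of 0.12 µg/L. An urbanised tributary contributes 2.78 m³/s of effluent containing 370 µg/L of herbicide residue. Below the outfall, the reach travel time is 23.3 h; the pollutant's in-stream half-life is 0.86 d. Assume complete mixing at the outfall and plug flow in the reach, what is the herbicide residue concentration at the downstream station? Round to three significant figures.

26.4 µg/L

Mixed concentration C = ΣQC/ΣQ = (15.10·0.1200 + 2.780·370.0) / 17.88 = 1030/17.88 = 57.63 µg/L.
Half-life 0.86 d → k = ln 2 / 0.86 = 0.8060 d⁻¹.
After decay, C = 57.63 × e^(−kt) = 57.63 × 0.4573 = 26.35 µg/L.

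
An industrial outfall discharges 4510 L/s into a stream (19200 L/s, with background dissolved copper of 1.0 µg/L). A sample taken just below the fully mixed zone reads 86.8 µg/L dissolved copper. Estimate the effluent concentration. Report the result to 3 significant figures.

452 µg/L

Mass balance: 19200·1.000 + 4510·Cₑ = 23710·86.80
→ Cₑ = (23710·86.80 − 19200·1.000) / 4510 = 452.1 µg/L.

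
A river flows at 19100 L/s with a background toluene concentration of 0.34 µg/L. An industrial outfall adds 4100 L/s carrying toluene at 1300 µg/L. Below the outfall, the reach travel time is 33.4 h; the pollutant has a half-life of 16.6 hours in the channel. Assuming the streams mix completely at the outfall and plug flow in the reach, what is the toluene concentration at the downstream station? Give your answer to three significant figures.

57.0 µg/L

Flow-weighted average: C = (19100·0.3400 + 4100·1300) / 23200 = 5336000/23200 = 230.0 µg/L.
Half-life 16.6 h → k = ln 2 / 16.6 = 0.04176 h⁻¹ = 1.002 d⁻¹.
After decay, C = 230.0 × e^(−kt) = 230.0 × 0.2479 = 57.03 µg/L.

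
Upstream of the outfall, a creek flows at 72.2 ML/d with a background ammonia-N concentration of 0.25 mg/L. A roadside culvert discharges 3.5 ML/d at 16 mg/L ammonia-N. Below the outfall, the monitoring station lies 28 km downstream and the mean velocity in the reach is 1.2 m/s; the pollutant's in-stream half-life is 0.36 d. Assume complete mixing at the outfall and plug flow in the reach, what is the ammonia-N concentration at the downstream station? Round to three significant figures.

0.582 mg/L

Mass balance: C = (72.20·0.2500 + 3.500·16.00) / 75.70 = 74.05/75.70 = 0.9782 mg/L.
Travel time t = 28·1000 / 1.2 = 23330 s = 6.481 h.
Half-life 0.36 d → k = ln 2 / 0.36 = 1.925 d⁻¹.
Applying C = C₀e^(−kt): 0.9782 × 0.5945 = 0.5816 mg/L.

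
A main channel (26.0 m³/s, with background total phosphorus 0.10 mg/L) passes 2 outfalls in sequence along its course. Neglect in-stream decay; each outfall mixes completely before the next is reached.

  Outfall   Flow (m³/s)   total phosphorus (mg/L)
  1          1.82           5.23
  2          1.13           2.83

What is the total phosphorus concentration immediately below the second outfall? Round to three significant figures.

0.529 mg/L

Below outfall 1: Q → 27.82 m³/s, C = (26.00·0.1000 + 1.820·5.230)/27.82 = 0.4356 mg/L.
Below outfall 2: Q → 28.95 m³/s, C = (27.82·0.4356 + 1.130·2.830)/28.95 = 0.5291 mg/L.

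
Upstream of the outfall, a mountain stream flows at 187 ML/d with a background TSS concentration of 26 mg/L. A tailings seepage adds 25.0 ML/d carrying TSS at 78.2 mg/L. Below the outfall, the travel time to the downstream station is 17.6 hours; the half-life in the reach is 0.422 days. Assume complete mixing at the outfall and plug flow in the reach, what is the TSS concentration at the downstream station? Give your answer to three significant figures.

9.64 mg/L

Mass balance: C = (187.0·26.00 + 25.00·78.20) / 212.0 = 6817/212.0 = 32.16 mg/L.
Half-life 0.422 d → k = ln 2 / 0.422 = 1.643 d⁻¹.
Applying C = C₀e^(−kt): 32.16 × 0.2998 = 9.641 mg/L.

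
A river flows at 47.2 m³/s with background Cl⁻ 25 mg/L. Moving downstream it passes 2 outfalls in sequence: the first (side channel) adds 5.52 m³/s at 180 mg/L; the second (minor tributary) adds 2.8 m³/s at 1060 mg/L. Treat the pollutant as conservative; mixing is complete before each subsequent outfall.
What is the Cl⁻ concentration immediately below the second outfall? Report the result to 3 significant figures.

After outfall 1: Q = 47.20 + 5.520 = 52.72 m³/s; C = (47.20·25.00 + 5.520·180.0)/52.72 = 41.23 mg/L.
After outfall 2: Q = 52.72 + 2.800 = 55.52 m³/s; C = (52.72·41.23 + 2.800·1060)/55.52 = 92.61 mg/L.

92.6 mg/L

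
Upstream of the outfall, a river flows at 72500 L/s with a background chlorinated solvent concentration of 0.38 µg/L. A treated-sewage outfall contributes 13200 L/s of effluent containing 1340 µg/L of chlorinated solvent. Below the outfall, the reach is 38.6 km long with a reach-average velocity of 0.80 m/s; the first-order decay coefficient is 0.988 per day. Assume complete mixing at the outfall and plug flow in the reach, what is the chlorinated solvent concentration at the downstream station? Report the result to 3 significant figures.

119 µg/L

Mixed concentration C = ΣQC/ΣQ = (72500·0.3800 + 13200·1340) / 85700 = 17720000/85700 = 206.7 µg/L.
Travel time t = 38.6·1000 / 0.80 = 48250 s = 13.40 h.
Decay over the reach: 206.7·exp(−kt) = 206.7·0.5759 = 119.1 µg/L.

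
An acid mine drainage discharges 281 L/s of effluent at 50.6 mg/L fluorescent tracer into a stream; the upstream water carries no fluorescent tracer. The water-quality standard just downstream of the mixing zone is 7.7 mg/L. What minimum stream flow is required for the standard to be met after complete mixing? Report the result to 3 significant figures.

Set C_mix = 7.7: (Q·0 + 281.0·50.60) / (Q + 281.0) = 7.7
→ Q = 281.0·(50.60 − 7.7)/(7.7 − 0) = 1566 L/s.

1570 L/s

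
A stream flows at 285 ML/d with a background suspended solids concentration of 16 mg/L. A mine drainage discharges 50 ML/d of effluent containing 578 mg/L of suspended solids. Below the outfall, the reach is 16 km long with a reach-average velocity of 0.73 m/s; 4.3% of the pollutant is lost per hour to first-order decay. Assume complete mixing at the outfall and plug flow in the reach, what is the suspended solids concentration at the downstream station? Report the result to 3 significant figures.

76.4 mg/L

Mixed concentration C = ΣQC/ΣQ = (285.0·16.00 + 50.00·578.0) / 335.0 = 33460/335.0 = 99.88 mg/L.
Travel time t = 16·1000 / 0.73 = 21920 s = 6.088 h.
4.3%/h lost → k = −ln(1 − 0.043) = 0.04395 h⁻¹.
Decay over the reach: 99.88·exp(−kt) = 99.88·0.7652 = 76.43 mg/L.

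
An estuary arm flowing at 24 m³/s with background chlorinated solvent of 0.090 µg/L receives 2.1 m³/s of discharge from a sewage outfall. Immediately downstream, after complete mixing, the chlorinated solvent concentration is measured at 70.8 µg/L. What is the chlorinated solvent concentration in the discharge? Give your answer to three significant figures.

879 µg/L

Mass balance: 24.00·0.09000 + 2.100·Cₑ = 26.10·70.80
→ Cₑ = (26.10·70.80 − 24.00·0.09000) / 2.100 = 878.9 µg/L.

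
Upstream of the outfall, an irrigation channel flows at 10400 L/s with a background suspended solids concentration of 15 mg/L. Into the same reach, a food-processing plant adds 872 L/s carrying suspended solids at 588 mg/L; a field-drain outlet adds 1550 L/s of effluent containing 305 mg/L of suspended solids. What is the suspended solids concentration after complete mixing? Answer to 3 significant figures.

89.0 mg/L

Conservation of mass: C = (10400·15.00 + 872.0·588.0 + 1550·305.0) / 12820 = 1141000/12820 = 89.03 mg/L.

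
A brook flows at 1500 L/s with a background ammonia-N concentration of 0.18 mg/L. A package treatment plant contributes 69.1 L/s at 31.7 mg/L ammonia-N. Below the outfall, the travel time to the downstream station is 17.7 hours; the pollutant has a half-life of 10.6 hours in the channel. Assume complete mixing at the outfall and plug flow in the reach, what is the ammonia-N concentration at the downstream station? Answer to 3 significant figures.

0.493 mg/L

Flow-weighted average: C = (1500·0.1800 + 69.10·31.70) / 1569 = 2460/1569 = 1.568 mg/L.
Half-life 10.6 h → k = ln 2 / 10.6 = 0.06539 h⁻¹ = 1.569 d⁻¹.
After decay, C = 1.568 × e^(−kt) = 1.568 × 0.3143 = 0.4928 mg/L.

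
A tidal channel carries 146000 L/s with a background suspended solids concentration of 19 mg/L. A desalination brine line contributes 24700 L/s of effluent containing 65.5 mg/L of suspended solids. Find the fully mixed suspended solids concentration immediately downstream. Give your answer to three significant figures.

25.7 mg/L

Mass balance: C = (146000·19.00 + 24700·65.50) / 170700 = 4392000/170700 = 25.73 mg/L.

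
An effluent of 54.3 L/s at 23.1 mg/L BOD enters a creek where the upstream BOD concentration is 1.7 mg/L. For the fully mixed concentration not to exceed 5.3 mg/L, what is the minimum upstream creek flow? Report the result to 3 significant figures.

Set C_mix = 5.3: (Q·1.700 + 54.30·23.10) / (Q + 54.30) = 5.3
→ Q = 54.30·(23.10 − 5.3)/(5.3 − 1.700) = 268.5 L/s.

268 L/s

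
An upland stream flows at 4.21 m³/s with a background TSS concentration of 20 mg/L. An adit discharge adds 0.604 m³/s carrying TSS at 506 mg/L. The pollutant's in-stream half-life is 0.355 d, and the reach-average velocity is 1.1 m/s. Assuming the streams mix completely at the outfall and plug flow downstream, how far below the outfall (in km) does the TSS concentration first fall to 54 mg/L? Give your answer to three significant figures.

Mass balance: C = (4.210·20.00 + 0.6040·506.0) / 4.814 = 389.8/4.814 = 80.98 mg/L.
Half-life 0.355 d → k = ln 2 / 0.355 = 1.953 d⁻¹.
Set 80.98·exp(−k·t) = 54 → t = ln(80.98/54)/k = 17930 s = 4.980 h.
Distance = v·t = 1.1·17930 = 19720 m = 19.72 km.

19.7 km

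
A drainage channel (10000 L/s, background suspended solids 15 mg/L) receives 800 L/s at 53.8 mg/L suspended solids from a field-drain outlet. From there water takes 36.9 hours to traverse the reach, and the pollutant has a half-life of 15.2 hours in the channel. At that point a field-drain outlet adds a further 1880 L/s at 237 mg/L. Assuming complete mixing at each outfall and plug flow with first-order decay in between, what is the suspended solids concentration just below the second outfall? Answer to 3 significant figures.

38.0 mg/L

Flow-weighted average: C = (10000·15.00 + 800.0·53.80) / 10800 = 193000/10800 = 17.87 mg/L; combined flow 10800 L/s.
Half-life 15.2 h → k = ln 2 / 15.2 = 0.04560 h⁻¹ = 1.094 d⁻¹.
Applying C = C₀e^(−kt): 17.87 × 0.1859 = 3.322 mg/L.
Second outfall: C = (10800·3.322 + 1880·237.0)/12680 = 37.97 mg/L.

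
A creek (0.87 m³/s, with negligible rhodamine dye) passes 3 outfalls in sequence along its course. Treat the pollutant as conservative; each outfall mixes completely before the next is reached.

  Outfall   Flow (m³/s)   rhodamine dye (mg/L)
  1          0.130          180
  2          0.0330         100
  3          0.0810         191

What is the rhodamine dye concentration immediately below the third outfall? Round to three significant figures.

Outfall 1: combined Q = 1.000 m³/s; C = (0.8700·0 + 0.1300·180.0)/1.000 = 23.40 mg/L.
Outfall 2: combined Q = 1.033 m³/s; C = (1.000·23.40 + 0.03300·100.0)/1.033 = 25.85 mg/L.
Outfall 3: combined Q = 1.114 m³/s; C = (1.033·25.85 + 0.08100·191.0)/1.114 = 37.86 mg/L.

37.9 mg/L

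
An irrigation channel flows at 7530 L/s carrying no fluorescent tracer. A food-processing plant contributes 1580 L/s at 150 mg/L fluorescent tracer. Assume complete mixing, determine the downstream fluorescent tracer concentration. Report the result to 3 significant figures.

26.0 mg/L

Conservation of mass: C = (7530·0 + 1580·150.0) / 9110 = 237000/9110 = 26.02 mg/L.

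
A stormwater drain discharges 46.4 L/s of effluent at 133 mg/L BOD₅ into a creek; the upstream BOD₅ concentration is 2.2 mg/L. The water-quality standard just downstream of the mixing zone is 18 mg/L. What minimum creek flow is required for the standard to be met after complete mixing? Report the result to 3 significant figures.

Set C_mix = 18: (Q·2.200 + 46.40·133.0) / (Q + 46.40) = 18
→ Q = 46.40·(133.0 − 18)/(18 − 2.200) = 337.7 L/s.

338 L/s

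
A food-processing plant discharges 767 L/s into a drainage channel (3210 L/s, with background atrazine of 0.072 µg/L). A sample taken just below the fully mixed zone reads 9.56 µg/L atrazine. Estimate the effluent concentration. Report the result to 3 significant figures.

49.3 µg/L

Mass balance: 3210·0.07200 + 767.0·Cₑ = 3977·9.560
→ Cₑ = (3977·9.560 − 3210·0.07200) / 767.0 = 49.27 µg/L.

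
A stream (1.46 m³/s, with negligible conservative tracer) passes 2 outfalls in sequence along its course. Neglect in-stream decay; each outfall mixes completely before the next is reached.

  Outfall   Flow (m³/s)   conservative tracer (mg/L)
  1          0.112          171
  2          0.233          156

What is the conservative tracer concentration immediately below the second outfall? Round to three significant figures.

30.7 mg/L

Outfall 1: combined Q = 1.572 m³/s; C = (1.460·0 + 0.1120·171.0)/1.572 = 12.18 mg/L.
Outfall 2: combined Q = 1.805 m³/s; C = (1.572·12.18 + 0.2330·156.0)/1.805 = 30.75 mg/L.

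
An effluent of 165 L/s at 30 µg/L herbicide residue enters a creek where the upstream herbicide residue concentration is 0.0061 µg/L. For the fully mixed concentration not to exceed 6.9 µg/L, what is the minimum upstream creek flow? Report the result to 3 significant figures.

Set C_mix = 6.9: (Q·0.006100 + 165.0·30.00) / (Q + 165.0) = 6.9
→ Q = 165.0·(30.00 − 6.9)/(6.9 − 0.006100) = 552.9 L/s.

553 L/s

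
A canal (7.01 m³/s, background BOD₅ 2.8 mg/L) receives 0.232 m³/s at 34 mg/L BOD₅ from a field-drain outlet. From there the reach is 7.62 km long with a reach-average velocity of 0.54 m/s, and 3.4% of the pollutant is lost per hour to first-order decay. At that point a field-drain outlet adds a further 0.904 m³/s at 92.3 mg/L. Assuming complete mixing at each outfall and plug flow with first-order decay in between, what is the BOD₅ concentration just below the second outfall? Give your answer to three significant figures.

Mass balance: C = (7.010·2.800 + 0.2320·34.00) / 7.242 = 27.52/7.242 = 3.800 mg/L; combined flow 7.242 m³/s.
Travel time t = 7.62·1000 / 0.54 = 14110 s = 3.920 h.
3.4%/h lost → k = −ln(1 − 0.034) = 0.03459 h⁻¹.
Applying C = C₀e^(−kt): 3.800 × 0.8732 = 3.318 mg/L.
Second outfall: C = (7.242·3.318 + 0.9040·92.30)/8.146 = 13.19 mg/L.

13.2 mg/L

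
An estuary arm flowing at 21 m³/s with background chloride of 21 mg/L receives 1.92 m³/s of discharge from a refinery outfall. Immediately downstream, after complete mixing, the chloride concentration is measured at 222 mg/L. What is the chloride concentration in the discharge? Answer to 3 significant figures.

Mass balance: 21.00·21.00 + 1.920·Cₑ = 22.92·222.0
→ Cₑ = (22.92·222.0 − 21.00·21.00) / 1.920 = 2420 mg/L.

2420 mg/L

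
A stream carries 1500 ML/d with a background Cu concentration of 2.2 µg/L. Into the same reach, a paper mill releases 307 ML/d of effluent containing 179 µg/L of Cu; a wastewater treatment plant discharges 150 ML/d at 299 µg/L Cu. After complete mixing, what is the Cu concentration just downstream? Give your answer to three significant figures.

52.7 µg/L

After mixing, C = (1500·2.200 + 307.0·179.0 + 150.0·299.0) / 1957 = 103100/1957 = 52.68 µg/L.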